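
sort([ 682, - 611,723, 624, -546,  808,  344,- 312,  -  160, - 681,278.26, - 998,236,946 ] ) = [ - 998,- 681,-611 ,  -  546, - 312,  -  160,236, 278.26,  344,  624, 682,  723, 808,  946 ]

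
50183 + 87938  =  138121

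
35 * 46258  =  1619030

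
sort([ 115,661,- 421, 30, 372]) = [ - 421,30,115, 372, 661 ] 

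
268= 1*268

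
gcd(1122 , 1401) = 3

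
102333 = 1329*77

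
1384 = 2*692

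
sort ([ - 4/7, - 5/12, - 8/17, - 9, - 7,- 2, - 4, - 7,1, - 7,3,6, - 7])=[ - 9, - 7, - 7,-7, - 7, - 4, - 2, - 4/7, - 8/17, - 5/12,1,3,6]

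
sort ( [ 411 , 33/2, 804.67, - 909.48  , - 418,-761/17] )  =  [-909.48, - 418,-761/17,  33/2, 411, 804.67] 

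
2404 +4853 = 7257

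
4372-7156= - 2784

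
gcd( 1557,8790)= 3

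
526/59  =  8+ 54/59 = 8.92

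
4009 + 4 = 4013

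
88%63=25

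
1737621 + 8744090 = 10481711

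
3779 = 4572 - 793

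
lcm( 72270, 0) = 0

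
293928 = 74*3972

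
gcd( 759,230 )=23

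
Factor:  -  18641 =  -7^1 * 2663^1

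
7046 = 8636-1590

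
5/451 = 5/451=0.01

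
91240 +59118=150358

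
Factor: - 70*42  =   - 2940 = - 2^2*3^1*5^1*7^2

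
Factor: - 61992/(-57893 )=2^3*3^3*7^1*11^( - 1 )*19^( - 1 )*41^1*277^(-1 ) 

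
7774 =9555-1781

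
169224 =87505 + 81719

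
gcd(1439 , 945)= 1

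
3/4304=3/4304 = 0.00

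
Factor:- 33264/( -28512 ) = 2^(-1)*3^( - 1 )*7^1= 7/6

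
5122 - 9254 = -4132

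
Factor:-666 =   -  2^1*3^2*37^1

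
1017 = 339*3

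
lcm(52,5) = 260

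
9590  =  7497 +2093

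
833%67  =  29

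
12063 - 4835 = 7228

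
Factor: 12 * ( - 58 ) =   -  696 = - 2^3*3^1*29^1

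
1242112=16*77632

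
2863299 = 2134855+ 728444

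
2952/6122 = 1476/3061 = 0.48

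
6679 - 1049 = 5630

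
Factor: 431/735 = 3^ ( -1)*5^( - 1 )*7^( - 2)*431^1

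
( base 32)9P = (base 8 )471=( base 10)313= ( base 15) 15D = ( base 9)377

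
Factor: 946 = 2^1*11^1*43^1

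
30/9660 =1/322=   0.00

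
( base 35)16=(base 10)41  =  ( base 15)2b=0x29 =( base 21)1k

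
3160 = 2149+1011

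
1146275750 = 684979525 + 461296225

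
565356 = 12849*44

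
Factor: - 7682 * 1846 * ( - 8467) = 2^2 * 13^1*23^1 *71^1*167^1*8467^1 = 120070289924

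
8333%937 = 837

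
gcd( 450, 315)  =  45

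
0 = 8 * 0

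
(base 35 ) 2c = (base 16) 52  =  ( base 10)82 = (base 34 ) 2E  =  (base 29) 2O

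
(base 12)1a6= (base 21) ci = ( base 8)416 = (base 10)270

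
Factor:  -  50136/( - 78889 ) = 2^3*3^1*2089^1 *78889^( - 1) 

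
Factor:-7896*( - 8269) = 2^3 * 3^1 * 7^1 * 47^1*8269^1 = 65292024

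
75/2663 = 75/2663 = 0.03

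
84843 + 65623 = 150466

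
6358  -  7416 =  - 1058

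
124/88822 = 62/44411=0.00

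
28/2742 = 14/1371 = 0.01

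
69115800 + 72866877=141982677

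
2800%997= 806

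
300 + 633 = 933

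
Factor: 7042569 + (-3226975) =3815594 = 2^1 * 1907797^1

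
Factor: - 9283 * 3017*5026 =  - 140762232086 = - 2^1*7^2*359^1*431^1*9283^1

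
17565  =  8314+9251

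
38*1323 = 50274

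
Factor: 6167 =7^1*881^1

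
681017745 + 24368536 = 705386281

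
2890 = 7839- 4949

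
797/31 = 797/31 = 25.71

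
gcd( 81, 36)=9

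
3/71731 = 3/71731 =0.00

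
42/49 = 6/7 = 0.86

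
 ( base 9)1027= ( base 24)17A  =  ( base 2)1011110010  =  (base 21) 1EJ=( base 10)754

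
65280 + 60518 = 125798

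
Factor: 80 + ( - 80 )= 0^1 = 0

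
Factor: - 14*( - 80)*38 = 42560 = 2^6*5^1*7^1*19^1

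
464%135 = 59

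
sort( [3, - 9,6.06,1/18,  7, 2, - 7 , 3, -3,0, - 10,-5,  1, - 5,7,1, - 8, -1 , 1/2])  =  [ - 10, - 9, - 8,  -  7, - 5, - 5, - 3,  -  1,0 , 1/18,  1/2 , 1,1,  2, 3 , 3, 6.06,7,7 ]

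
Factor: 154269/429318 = 281/782 = 2^(-1)*17^( - 1)*23^ ( - 1 )  *281^1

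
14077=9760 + 4317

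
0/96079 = 0 = 0.00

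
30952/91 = 340  +  12/91  =  340.13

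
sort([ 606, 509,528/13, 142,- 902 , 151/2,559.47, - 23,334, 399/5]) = [ - 902, - 23,528/13, 151/2, 399/5,142,334,509, 559.47, 606]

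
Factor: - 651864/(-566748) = 2^1*3^(  -  1) * 7^( - 1)*13^(  -  1) * 157^1=314/273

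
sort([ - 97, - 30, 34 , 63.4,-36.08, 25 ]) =[ - 97, - 36.08, - 30 , 25, 34, 63.4]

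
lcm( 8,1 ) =8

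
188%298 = 188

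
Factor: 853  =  853^1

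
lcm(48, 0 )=0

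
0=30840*0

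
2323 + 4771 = 7094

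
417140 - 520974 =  - 103834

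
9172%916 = 12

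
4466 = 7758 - 3292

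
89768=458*196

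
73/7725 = 73/7725  =  0.01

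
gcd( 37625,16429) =7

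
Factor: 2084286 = 2^1 * 3^1 * 383^1 * 907^1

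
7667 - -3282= 10949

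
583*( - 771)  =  -449493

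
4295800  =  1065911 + 3229889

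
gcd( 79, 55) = 1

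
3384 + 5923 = 9307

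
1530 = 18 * 85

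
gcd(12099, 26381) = 37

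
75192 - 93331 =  - 18139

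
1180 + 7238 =8418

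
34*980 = 33320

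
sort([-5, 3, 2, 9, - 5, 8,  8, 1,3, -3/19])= [  -  5, - 5,-3/19,1, 2, 3,3,  8, 8,9]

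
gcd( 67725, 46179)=63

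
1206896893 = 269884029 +937012864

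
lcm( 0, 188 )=0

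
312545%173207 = 139338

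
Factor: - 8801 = - 13^1*677^1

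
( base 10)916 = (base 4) 32110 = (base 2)1110010100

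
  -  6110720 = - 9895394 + 3784674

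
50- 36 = 14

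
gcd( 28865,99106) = 1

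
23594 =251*94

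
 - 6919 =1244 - 8163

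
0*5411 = 0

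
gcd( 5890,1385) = 5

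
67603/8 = 67603/8 = 8450.38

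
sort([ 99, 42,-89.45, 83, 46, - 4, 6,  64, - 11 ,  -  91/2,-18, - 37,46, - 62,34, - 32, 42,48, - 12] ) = [ - 89.45, - 62, - 91/2, - 37, -32, - 18 , - 12, - 11,- 4, 6, 34,  42, 42, 46, 46, 48,  64,83 , 99] 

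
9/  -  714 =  - 3/238  =  -0.01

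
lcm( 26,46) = 598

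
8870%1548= 1130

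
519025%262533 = 256492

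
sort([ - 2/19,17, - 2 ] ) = [ - 2 , - 2/19, 17]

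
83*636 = 52788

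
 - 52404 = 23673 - 76077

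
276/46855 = 276/46855 = 0.01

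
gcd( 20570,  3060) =170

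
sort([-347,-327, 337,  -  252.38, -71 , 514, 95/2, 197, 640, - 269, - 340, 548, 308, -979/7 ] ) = [-347,-340,- 327,-269, - 252.38,  -  979/7, - 71, 95/2,197, 308,337, 514, 548, 640]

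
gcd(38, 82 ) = 2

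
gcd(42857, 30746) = 1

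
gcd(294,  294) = 294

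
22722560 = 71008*320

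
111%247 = 111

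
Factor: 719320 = 2^3*5^1*7^2*367^1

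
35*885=30975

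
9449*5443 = 51430907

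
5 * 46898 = 234490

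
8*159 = 1272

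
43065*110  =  4737150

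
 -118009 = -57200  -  60809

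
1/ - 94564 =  - 1 + 94563/94564 = - 0.00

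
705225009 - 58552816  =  646672193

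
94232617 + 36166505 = 130399122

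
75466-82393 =-6927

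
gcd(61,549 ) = 61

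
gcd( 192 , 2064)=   48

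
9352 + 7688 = 17040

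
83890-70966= 12924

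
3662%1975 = 1687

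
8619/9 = 2873/3 = 957.67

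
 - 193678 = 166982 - 360660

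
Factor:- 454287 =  - 3^1 * 151429^1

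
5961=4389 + 1572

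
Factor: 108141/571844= 2^ ( - 2 )*3^1  *7^(- 1)* 11^1*13^( - 1 )*29^1*113^1* 1571^ ( - 1)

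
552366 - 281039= 271327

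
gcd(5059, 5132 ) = 1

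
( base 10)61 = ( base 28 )25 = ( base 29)23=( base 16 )3D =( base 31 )1U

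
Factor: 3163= 3163^1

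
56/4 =14=14.00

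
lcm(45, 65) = 585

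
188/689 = 188/689=0.27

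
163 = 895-732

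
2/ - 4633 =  - 2/4633 = -  0.00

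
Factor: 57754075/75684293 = 5^2*967^1* 2389^1*75684293^( - 1)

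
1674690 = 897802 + 776888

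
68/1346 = 34/673= 0.05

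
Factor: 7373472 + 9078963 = 3^1*5^1*1096829^1 = 16452435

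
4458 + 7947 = 12405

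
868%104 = 36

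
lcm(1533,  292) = 6132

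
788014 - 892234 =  - 104220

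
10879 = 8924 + 1955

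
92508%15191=1362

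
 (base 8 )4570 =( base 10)2424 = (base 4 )211320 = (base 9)3283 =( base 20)614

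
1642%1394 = 248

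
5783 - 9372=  -3589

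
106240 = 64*1660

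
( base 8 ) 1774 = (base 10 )1020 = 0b1111111100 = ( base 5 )13040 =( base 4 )33330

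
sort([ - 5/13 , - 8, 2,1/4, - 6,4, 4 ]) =[- 8, - 6, - 5/13,1/4,2,4,4 ] 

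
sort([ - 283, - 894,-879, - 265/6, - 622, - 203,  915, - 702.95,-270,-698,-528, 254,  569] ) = [ - 894, - 879,  -  702.95,-698 , - 622,-528,-283, - 270,  -  203, - 265/6,254, 569,915 ]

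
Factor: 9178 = 2^1*13^1*353^1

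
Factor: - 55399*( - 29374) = 1627290226 = 2^1*19^1*773^1*55399^1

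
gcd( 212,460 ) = 4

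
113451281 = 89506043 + 23945238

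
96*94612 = 9082752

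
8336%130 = 16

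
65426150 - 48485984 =16940166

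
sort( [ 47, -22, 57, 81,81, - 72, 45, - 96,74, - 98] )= [ - 98 , - 96, - 72, - 22,  45,47, 57,74,81, 81] 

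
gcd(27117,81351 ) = 27117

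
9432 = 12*786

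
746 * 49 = 36554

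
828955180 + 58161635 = 887116815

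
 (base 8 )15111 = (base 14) 2649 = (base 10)6729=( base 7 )25422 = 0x1A49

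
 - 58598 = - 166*353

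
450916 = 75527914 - 75076998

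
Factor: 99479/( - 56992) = - 2^( - 5 )*13^ ( - 1 ) * 31^1 * 137^(-1)*3209^1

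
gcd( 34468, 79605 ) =1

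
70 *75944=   5316080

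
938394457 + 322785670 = 1261180127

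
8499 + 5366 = 13865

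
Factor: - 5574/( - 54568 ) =2^(-2)*3^1*19^( - 1)*359^( - 1 ) * 929^1=2787/27284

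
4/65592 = 1/16398 = 0.00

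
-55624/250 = - 27812/125=-222.50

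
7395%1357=610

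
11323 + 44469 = 55792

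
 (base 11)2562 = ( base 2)110100000111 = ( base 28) 473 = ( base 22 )6JD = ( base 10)3335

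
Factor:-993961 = -993961^1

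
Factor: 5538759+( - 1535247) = 4003512=2^3 * 3^1*107^1 * 1559^1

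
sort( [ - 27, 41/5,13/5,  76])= [ - 27, 13/5, 41/5,76 ] 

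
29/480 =29/480 = 0.06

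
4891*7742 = 37866122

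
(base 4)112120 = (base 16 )598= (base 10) 1432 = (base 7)4114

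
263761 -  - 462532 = 726293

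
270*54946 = 14835420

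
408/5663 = 408/5663 = 0.07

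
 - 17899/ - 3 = 17899/3 = 5966.33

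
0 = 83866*0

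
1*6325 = 6325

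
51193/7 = 51193/7 =7313.29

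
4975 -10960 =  -5985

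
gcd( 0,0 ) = 0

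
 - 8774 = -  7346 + -1428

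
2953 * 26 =76778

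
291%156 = 135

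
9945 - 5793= 4152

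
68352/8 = 8544= 8544.00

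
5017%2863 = 2154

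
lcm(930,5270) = 15810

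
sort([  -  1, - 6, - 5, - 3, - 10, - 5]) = [ - 10, -6, -5, - 5, - 3, - 1]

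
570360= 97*5880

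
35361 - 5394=29967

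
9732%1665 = 1407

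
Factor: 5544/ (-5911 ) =-2^3*3^2*7^1*11^1*23^( - 1 )*257^ (-1)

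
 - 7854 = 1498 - 9352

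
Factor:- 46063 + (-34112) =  - 3^1*5^2 *1069^1=- 80175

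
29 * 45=1305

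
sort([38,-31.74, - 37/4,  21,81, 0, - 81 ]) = [-81,-31.74, - 37/4, 0, 21, 38, 81 ]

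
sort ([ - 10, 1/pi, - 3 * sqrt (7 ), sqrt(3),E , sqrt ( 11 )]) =[ - 10, - 3*sqrt( 7), 1/pi, sqrt( 3),  E, sqrt( 11 ) ] 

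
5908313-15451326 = -9543013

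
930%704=226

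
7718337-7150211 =568126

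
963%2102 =963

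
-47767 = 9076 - 56843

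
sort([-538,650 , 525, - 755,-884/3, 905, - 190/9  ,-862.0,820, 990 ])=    [ - 862.0,-755,-538, - 884/3, - 190/9,525, 650, 820,905,  990 ]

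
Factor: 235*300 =70500 = 2^2*3^1 * 5^3*47^1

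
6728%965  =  938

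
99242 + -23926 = 75316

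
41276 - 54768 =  - 13492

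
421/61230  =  421/61230  =  0.01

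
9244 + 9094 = 18338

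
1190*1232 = 1466080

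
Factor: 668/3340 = 5^(-1 )=1/5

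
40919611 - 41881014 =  - 961403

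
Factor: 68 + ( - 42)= 2^1*13^1 = 26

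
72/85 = 72/85 = 0.85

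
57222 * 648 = 37079856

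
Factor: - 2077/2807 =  - 7^( - 1)* 31^1 * 67^1*401^( - 1)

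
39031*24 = 936744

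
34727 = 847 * 41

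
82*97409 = 7987538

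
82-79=3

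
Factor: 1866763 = 701^1 * 2663^1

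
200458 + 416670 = 617128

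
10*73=730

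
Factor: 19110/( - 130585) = -2^1*3^1*41^ (-1 ) = -  6/41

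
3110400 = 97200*32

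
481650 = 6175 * 78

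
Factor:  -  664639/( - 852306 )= 2^( - 1 )*3^( - 1)*7^( - 2)*13^( - 1 )*19^1*223^( - 1 ) * 34981^1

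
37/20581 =37/20581 =0.00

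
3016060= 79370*38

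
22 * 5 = 110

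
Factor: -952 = -2^3 * 7^1*17^1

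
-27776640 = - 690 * 40256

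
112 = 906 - 794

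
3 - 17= - 14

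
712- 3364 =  - 2652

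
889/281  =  3 + 46/281= 3.16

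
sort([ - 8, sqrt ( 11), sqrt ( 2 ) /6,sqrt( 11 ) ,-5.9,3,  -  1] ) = [ - 8,- 5.9, - 1,sqrt(2 )/6, 3, sqrt( 11),sqrt( 11)]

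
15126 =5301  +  9825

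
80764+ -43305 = 37459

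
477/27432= 53/3048 =0.02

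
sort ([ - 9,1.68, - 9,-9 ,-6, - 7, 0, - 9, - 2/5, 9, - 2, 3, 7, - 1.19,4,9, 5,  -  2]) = [ - 9, - 9,-9, - 9,-7, - 6, - 2, - 2, - 1.19, - 2/5,  0, 1.68,3, 4,5, 7,9, 9] 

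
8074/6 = 4037/3=1345.67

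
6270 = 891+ 5379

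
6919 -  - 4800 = 11719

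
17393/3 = 5797 +2/3 = 5797.67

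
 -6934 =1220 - 8154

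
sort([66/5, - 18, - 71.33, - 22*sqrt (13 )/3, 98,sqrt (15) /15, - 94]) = [ - 94, - 71.33, - 22*sqrt ( 13)/3,- 18 , sqrt( 15)/15, 66/5, 98]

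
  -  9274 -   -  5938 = -3336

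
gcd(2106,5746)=26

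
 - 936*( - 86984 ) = 81417024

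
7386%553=197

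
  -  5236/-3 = 1745 + 1/3 = 1745.33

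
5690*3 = 17070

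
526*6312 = 3320112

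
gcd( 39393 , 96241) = 1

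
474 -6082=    - 5608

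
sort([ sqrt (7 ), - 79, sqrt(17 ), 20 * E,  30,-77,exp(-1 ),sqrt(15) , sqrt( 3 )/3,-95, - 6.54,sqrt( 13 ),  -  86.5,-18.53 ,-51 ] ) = [ - 95,-86.5,-79,  -  77,- 51, - 18.53,-6.54,exp(-1),sqrt( 3)/3,sqrt(7 ),sqrt(13 ),sqrt(15), sqrt(17),30, 20* E ] 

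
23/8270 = 23/8270 = 0.00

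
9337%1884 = 1801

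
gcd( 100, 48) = 4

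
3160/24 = 131 + 2/3 = 131.67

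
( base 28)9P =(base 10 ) 277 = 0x115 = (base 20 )dh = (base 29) 9G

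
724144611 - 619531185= 104613426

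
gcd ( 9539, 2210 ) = 1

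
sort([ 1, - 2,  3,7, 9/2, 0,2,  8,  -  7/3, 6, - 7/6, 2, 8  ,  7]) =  [ - 7/3,- 2, - 7/6, 0, 1, 2,2,3,9/2,  6,7,7 , 8, 8 ] 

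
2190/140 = 15 + 9/14 = 15.64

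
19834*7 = 138838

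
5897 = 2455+3442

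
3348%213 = 153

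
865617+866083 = 1731700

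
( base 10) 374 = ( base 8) 566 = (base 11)310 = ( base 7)1043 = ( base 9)455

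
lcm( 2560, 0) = 0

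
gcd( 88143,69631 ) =1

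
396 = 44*9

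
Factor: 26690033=26690033^1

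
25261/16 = 1578 + 13/16 = 1578.81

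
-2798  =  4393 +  - 7191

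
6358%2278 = 1802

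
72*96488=6947136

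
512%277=235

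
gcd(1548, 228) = 12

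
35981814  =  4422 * 8137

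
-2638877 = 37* ( - 71321 ) 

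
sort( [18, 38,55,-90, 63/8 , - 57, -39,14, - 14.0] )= [-90,-57,-39 , - 14.0,  63/8,14, 18,38,55]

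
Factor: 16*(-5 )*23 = -2^4* 5^1*23^1 = - 1840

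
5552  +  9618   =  15170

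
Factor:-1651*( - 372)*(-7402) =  -4546101144= -2^3*3^1*13^1*31^1*127^1 * 3701^1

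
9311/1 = 9311 = 9311.00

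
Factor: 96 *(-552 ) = -52992 = - 2^8 *3^2 * 23^1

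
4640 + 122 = 4762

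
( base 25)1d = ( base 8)46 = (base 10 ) 38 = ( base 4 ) 212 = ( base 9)42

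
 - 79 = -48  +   - 31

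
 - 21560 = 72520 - 94080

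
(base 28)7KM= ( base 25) 9hk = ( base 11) 4619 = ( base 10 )6070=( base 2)1011110110110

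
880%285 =25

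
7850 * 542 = 4254700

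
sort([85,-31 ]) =[ - 31,85 ]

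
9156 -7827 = 1329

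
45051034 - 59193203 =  - 14142169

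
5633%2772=89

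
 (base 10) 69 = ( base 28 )2D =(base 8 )105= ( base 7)126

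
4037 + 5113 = 9150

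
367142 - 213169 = 153973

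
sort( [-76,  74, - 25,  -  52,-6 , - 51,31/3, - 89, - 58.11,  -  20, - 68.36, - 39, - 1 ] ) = [  -  89,-76, - 68.36,  -  58.11,  -  52,  -  51,  -  39  , - 25,-20,-6, - 1,31/3,74]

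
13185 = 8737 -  - 4448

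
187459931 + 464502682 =651962613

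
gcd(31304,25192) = 8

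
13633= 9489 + 4144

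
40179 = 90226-50047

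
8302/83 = 8302/83 = 100.02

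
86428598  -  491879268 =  - 405450670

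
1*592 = 592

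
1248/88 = 156/11 = 14.18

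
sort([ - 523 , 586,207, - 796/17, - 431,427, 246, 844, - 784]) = [ - 784, - 523,-431, - 796/17,  207,246, 427, 586, 844 ]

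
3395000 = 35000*97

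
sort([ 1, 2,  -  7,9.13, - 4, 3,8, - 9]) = [ - 9,-7 ,-4,1,2,3, 8,9.13]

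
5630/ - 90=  - 563/9 = - 62.56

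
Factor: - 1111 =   -  11^1 * 101^1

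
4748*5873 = 27885004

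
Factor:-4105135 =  - 5^1 * 821027^1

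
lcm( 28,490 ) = 980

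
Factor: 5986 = 2^1*41^1* 73^1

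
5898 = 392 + 5506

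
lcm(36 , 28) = 252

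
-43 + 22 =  - 21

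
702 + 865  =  1567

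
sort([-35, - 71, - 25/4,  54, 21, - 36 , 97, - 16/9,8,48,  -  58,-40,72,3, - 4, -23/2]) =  [-71, - 58,-40, - 36, - 35,- 23/2, - 25/4 , - 4,-16/9, 3,8,21,48,54,72, 97 ]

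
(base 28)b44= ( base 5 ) 234430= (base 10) 8740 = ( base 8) 21044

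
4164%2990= 1174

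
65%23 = 19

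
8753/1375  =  6 + 503/1375 = 6.37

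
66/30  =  2  +  1/5 = 2.20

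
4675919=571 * 8189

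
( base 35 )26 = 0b1001100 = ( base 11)6a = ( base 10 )76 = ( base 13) 5B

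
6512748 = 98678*66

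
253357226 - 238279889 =15077337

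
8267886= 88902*93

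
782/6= 391/3 = 130.33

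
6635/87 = 6635/87 = 76.26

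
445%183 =79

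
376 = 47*8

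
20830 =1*20830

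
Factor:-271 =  - 271^1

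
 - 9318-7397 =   -  16715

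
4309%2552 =1757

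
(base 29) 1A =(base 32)17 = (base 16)27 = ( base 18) 23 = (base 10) 39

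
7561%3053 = 1455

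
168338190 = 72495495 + 95842695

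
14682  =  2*7341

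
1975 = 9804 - 7829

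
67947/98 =693 + 33/98 = 693.34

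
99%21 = 15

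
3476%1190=1096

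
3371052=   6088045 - 2716993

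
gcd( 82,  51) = 1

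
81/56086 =81/56086  =  0.00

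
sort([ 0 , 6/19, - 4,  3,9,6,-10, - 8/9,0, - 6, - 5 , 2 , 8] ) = [  -  10,- 6, - 5, - 4, - 8/9,0, 0,6/19, 2,3,6,8, 9 ] 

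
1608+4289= 5897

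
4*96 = 384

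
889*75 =66675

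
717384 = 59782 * 12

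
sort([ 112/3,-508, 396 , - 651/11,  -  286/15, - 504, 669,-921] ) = [-921,-508,-504, - 651/11, - 286/15, 112/3, 396, 669 ] 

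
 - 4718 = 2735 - 7453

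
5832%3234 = 2598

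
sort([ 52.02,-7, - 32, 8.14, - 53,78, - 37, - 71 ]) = [-71, - 53,  -  37, - 32,-7,8.14,52.02,78]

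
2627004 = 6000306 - 3373302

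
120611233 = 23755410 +96855823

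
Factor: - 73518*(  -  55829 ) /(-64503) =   -  1368145474/21501= - 2^1*3^(-2 )*2389^( - 1 ) * 12253^1*55829^1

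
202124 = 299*676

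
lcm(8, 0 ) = 0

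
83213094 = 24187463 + 59025631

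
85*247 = 20995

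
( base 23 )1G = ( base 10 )39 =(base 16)27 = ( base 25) 1E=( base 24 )1F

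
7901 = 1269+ 6632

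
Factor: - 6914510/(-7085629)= 2^1*5^1* 691451^1*7085629^( - 1) 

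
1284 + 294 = 1578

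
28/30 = 14/15 = 0.93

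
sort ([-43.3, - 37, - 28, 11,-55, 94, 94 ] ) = [ - 55,-43.3,  -  37, - 28, 11, 94, 94]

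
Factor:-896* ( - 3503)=3138688 = 2^7* 7^1*31^1*113^1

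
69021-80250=  -  11229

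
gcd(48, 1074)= 6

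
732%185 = 177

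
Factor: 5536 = 2^5*173^1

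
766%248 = 22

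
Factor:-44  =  -2^2*11^1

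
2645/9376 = 2645/9376 = 0.28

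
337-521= - 184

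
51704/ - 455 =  - 114 + 166/455 =- 113.64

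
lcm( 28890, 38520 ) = 115560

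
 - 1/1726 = -1 + 1725/1726=- 0.00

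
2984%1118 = 748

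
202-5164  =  -4962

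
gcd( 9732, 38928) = 9732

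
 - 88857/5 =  - 88857/5 = - 17771.40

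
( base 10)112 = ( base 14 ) 80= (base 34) 3A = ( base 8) 160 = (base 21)57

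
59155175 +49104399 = 108259574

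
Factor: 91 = 7^1*13^1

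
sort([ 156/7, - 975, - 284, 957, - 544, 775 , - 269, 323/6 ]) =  [ - 975, - 544, - 284, - 269, 156/7,323/6,775,957 ] 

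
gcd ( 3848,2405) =481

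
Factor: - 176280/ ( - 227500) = 678/875 = 2^1*3^1*5^(-3)* 7^ ( - 1)  *  113^1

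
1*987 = 987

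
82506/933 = 88 + 134/311 = 88.43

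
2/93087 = 2/93087 = 0.00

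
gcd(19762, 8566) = 2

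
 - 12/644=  - 1+158/161 = - 0.02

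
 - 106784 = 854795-961579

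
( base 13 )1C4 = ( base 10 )329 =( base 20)g9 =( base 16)149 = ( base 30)AT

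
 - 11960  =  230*( - 52) 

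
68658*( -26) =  - 1785108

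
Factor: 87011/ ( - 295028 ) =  - 2^(-2 )*73757^ (  -  1) * 87011^1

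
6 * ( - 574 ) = -3444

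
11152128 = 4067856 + 7084272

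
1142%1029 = 113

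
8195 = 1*8195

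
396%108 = 72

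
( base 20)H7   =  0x15b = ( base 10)347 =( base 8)533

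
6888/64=861/8=107.62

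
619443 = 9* 68827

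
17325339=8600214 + 8725125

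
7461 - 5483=1978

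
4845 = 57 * 85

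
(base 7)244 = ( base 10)130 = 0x82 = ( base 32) 42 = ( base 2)10000010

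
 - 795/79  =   - 11 + 74/79 = - 10.06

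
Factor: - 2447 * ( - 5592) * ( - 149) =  - 2^3*3^1*149^1*233^1  *  2447^1 = - 2038859976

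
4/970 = 2/485 = 0.00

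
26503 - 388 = 26115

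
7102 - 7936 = -834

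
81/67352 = 81/67352= 0.00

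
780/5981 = 780/5981 = 0.13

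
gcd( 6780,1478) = 2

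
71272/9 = 7919 + 1/9 = 7919.11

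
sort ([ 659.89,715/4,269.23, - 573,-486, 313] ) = [ - 573, - 486 , 715/4,269.23, 313, 659.89 ]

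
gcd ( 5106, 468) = 6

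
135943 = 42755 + 93188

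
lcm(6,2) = 6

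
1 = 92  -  91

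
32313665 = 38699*835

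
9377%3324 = 2729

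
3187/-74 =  - 44 + 69/74 =-43.07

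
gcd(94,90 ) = 2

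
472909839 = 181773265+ 291136574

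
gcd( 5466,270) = 6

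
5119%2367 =385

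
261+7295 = 7556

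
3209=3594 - 385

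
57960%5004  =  2916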